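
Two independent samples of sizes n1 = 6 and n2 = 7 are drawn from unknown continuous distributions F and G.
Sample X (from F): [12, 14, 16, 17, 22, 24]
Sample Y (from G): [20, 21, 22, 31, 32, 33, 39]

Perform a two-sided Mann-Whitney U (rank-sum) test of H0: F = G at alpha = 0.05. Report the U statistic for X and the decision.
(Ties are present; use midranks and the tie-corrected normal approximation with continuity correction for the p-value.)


Step 1: Combine and sort all 13 observations; assign midranks.
sorted (value, group): (12,X), (14,X), (16,X), (17,X), (20,Y), (21,Y), (22,X), (22,Y), (24,X), (31,Y), (32,Y), (33,Y), (39,Y)
ranks: 12->1, 14->2, 16->3, 17->4, 20->5, 21->6, 22->7.5, 22->7.5, 24->9, 31->10, 32->11, 33->12, 39->13
Step 2: Rank sum for X: R1 = 1 + 2 + 3 + 4 + 7.5 + 9 = 26.5.
Step 3: U_X = R1 - n1(n1+1)/2 = 26.5 - 6*7/2 = 26.5 - 21 = 5.5.
       U_Y = n1*n2 - U_X = 42 - 5.5 = 36.5.
Step 4: Ties are present, so use the tie-corrected normal approximation (with continuity correction) for the p-value.
Step 5: p-value = 0.031888; compare to alpha = 0.05. reject H0.

U_X = 5.5, p = 0.031888, reject H0 at alpha = 0.05.


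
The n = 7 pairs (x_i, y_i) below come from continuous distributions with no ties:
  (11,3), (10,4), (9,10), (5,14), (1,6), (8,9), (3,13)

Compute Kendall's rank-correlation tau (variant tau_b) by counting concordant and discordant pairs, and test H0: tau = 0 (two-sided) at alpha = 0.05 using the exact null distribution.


Step 1: Enumerate the 21 unordered pairs (i,j) with i<j and classify each by sign(x_j-x_i) * sign(y_j-y_i).
  (1,2):dx=-1,dy=+1->D; (1,3):dx=-2,dy=+7->D; (1,4):dx=-6,dy=+11->D; (1,5):dx=-10,dy=+3->D
  (1,6):dx=-3,dy=+6->D; (1,7):dx=-8,dy=+10->D; (2,3):dx=-1,dy=+6->D; (2,4):dx=-5,dy=+10->D
  (2,5):dx=-9,dy=+2->D; (2,6):dx=-2,dy=+5->D; (2,7):dx=-7,dy=+9->D; (3,4):dx=-4,dy=+4->D
  (3,5):dx=-8,dy=-4->C; (3,6):dx=-1,dy=-1->C; (3,7):dx=-6,dy=+3->D; (4,5):dx=-4,dy=-8->C
  (4,6):dx=+3,dy=-5->D; (4,7):dx=-2,dy=-1->C; (5,6):dx=+7,dy=+3->C; (5,7):dx=+2,dy=+7->C
  (6,7):dx=-5,dy=+4->D
Step 2: C = 6, D = 15, total pairs = 21.
Step 3: tau = (C - D)/(n(n-1)/2) = (6 - 15)/21 = -0.428571.
Step 4: Exact two-sided p-value (enumerate n! = 5040 permutations of y under H0): p = 0.238889.
Step 5: alpha = 0.05. fail to reject H0.

tau_b = -0.4286 (C=6, D=15), p = 0.238889, fail to reject H0.


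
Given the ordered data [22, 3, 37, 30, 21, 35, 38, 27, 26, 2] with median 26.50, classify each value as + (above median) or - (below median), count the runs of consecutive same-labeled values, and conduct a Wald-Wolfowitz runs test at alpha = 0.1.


Step 1: Compute median = 26.50; label A = above, B = below.
Labels in order: BBAABAAABB  (n_A = 5, n_B = 5)
Step 2: Count runs R = 5.
Step 3: Under H0 (random ordering), E[R] = 2*n_A*n_B/(n_A+n_B) + 1 = 2*5*5/10 + 1 = 6.0000.
        Var[R] = 2*n_A*n_B*(2*n_A*n_B - n_A - n_B) / ((n_A+n_B)^2 * (n_A+n_B-1)) = 2000/900 = 2.2222.
        SD[R] = 1.4907.
Step 4: Continuity-corrected z = (R + 0.5 - E[R]) / SD[R] = (5 + 0.5 - 6.0000) / 1.4907 = -0.3354.
Step 5: Two-sided p-value via normal approximation = 2*(1 - Phi(|z|)) = 0.737316.
Step 6: alpha = 0.1. fail to reject H0.

R = 5, z = -0.3354, p = 0.737316, fail to reject H0.


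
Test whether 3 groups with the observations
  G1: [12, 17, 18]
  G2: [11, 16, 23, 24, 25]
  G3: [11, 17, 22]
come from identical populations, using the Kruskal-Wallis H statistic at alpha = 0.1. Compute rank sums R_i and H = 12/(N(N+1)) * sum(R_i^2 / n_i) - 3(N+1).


Step 1: Combine all N = 11 observations and assign midranks.
sorted (value, group, rank): (11,G2,1.5), (11,G3,1.5), (12,G1,3), (16,G2,4), (17,G1,5.5), (17,G3,5.5), (18,G1,7), (22,G3,8), (23,G2,9), (24,G2,10), (25,G2,11)
Step 2: Sum ranks within each group.
R_1 = 15.5 (n_1 = 3)
R_2 = 35.5 (n_2 = 5)
R_3 = 15 (n_3 = 3)
Step 3: H = 12/(N(N+1)) * sum(R_i^2/n_i) - 3(N+1)
     = 12/(11*12) * (15.5^2/3 + 35.5^2/5 + 15^2/3) - 3*12
     = 0.090909 * 407.133 - 36
     = 1.012121.
Step 4: Ties present; correction factor C = 1 - 12/(11^3 - 11) = 0.990909. Corrected H = 1.012121 / 0.990909 = 1.021407.
Step 5: Under H0, H ~ chi^2(2); p-value = 0.600073.
Step 6: alpha = 0.1. fail to reject H0.

H = 1.0214, df = 2, p = 0.600073, fail to reject H0.


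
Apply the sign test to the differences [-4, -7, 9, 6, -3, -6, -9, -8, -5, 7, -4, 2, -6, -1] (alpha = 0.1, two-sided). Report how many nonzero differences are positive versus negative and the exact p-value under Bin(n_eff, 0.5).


Step 1: Discard zero differences. Original n = 14; n_eff = number of nonzero differences = 14.
Nonzero differences (with sign): -4, -7, +9, +6, -3, -6, -9, -8, -5, +7, -4, +2, -6, -1
Step 2: Count signs: positive = 4, negative = 10.
Step 3: Under H0: P(positive) = 0.5, so the number of positives S ~ Bin(14, 0.5).
Step 4: Two-sided exact p-value = sum of Bin(14,0.5) probabilities at or below the observed probability = 0.179565.
Step 5: alpha = 0.1. fail to reject H0.

n_eff = 14, pos = 4, neg = 10, p = 0.179565, fail to reject H0.


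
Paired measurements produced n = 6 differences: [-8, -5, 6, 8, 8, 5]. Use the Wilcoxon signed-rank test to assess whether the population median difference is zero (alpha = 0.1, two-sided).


Step 1: Drop any zero differences (none here) and take |d_i|.
|d| = [8, 5, 6, 8, 8, 5]
Step 2: Midrank |d_i| (ties get averaged ranks).
ranks: |8|->5, |5|->1.5, |6|->3, |8|->5, |8|->5, |5|->1.5
Step 3: Attach original signs; sum ranks with positive sign and with negative sign.
W+ = 3 + 5 + 5 + 1.5 = 14.5
W- = 5 + 1.5 = 6.5
(Check: W+ + W- = 21 should equal n(n+1)/2 = 21.)
Step 4: Test statistic W = min(W+, W-) = 6.5.
Step 5: Ties in |d|, so use the tie-corrected normal approximation.
        E[W] = n(n+1)/4 = 6*7/4 = 10.5.
        Tie groups: |d|=5 (t=2), |d|=8 (t=3); sum(t^3 - t) = 30.
        Var[W] = n(n+1)(2n+1)/24 - sum(t^3-t)/48 = 546/24 - 30/48 = 22.125.
        z = (W - E[W]) / sqrt(Var[W]) = (6.5 - 10.5) / 4.7037 = -0.8504.
        Two-sided p = 2*Phi(z) = 0.395108.
Step 6: alpha = 0.1. fail to reject H0.

W+ = 14.5, W- = 6.5, W = min = 6.5, p = 0.395108, fail to reject H0.


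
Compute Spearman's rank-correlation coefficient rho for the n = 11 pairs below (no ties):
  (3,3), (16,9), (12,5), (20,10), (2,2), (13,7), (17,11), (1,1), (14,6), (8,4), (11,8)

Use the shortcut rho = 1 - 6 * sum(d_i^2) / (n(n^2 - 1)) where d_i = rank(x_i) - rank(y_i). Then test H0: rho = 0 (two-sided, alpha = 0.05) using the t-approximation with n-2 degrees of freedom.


Step 1: Rank x and y separately (midranks; no ties here).
rank(x): 3->3, 16->9, 12->6, 20->11, 2->2, 13->7, 17->10, 1->1, 14->8, 8->4, 11->5
rank(y): 3->3, 9->9, 5->5, 10->10, 2->2, 7->7, 11->11, 1->1, 6->6, 4->4, 8->8
Step 2: d_i = R_x(i) - R_y(i); compute d_i^2.
  (3-3)^2=0, (9-9)^2=0, (6-5)^2=1, (11-10)^2=1, (2-2)^2=0, (7-7)^2=0, (10-11)^2=1, (1-1)^2=0, (8-6)^2=4, (4-4)^2=0, (5-8)^2=9
sum(d^2) = 16.
Step 3: rho = 1 - 6*16 / (11*(11^2 - 1)) = 1 - 96/1320 = 0.927273.
Step 4: Under H0, t = rho * sqrt((n-2)/(1-rho^2)) = 7.4303 ~ t(9).
Step 5: Two-sided p-value from the t-distribution with 9 df = 0.000040.
Step 6: alpha = 0.05. reject H0.

rho = 0.9273, p = 0.000040, reject H0 at alpha = 0.05.


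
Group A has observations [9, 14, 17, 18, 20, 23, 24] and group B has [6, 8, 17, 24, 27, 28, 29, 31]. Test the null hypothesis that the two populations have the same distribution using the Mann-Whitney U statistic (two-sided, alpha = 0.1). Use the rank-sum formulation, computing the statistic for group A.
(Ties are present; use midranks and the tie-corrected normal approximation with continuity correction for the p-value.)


Step 1: Combine and sort all 15 observations; assign midranks.
sorted (value, group): (6,Y), (8,Y), (9,X), (14,X), (17,X), (17,Y), (18,X), (20,X), (23,X), (24,X), (24,Y), (27,Y), (28,Y), (29,Y), (31,Y)
ranks: 6->1, 8->2, 9->3, 14->4, 17->5.5, 17->5.5, 18->7, 20->8, 23->9, 24->10.5, 24->10.5, 27->12, 28->13, 29->14, 31->15
Step 2: Rank sum for X: R1 = 3 + 4 + 5.5 + 7 + 8 + 9 + 10.5 = 47.
Step 3: U_X = R1 - n1(n1+1)/2 = 47 - 7*8/2 = 47 - 28 = 19.
       U_Y = n1*n2 - U_X = 56 - 19 = 37.
Step 4: Ties are present, so use the tie-corrected normal approximation (with continuity correction) for the p-value.
Step 5: p-value = 0.324405; compare to alpha = 0.1. fail to reject H0.

U_X = 19, p = 0.324405, fail to reject H0 at alpha = 0.1.


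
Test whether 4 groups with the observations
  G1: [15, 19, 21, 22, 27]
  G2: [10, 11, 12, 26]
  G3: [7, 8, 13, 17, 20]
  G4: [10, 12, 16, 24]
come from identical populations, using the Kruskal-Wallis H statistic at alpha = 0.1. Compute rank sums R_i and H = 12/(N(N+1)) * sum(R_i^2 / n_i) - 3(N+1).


Step 1: Combine all N = 18 observations and assign midranks.
sorted (value, group, rank): (7,G3,1), (8,G3,2), (10,G2,3.5), (10,G4,3.5), (11,G2,5), (12,G2,6.5), (12,G4,6.5), (13,G3,8), (15,G1,9), (16,G4,10), (17,G3,11), (19,G1,12), (20,G3,13), (21,G1,14), (22,G1,15), (24,G4,16), (26,G2,17), (27,G1,18)
Step 2: Sum ranks within each group.
R_1 = 68 (n_1 = 5)
R_2 = 32 (n_2 = 4)
R_3 = 35 (n_3 = 5)
R_4 = 36 (n_4 = 4)
Step 3: H = 12/(N(N+1)) * sum(R_i^2/n_i) - 3(N+1)
     = 12/(18*19) * (68^2/5 + 32^2/4 + 35^2/5 + 36^2/4) - 3*19
     = 0.035088 * 1749.8 - 57
     = 4.396491.
Step 4: Ties present; correction factor C = 1 - 12/(18^3 - 18) = 0.997936. Corrected H = 4.396491 / 0.997936 = 4.405584.
Step 5: Under H0, H ~ chi^2(3); p-value = 0.220868.
Step 6: alpha = 0.1. fail to reject H0.

H = 4.4056, df = 3, p = 0.220868, fail to reject H0.


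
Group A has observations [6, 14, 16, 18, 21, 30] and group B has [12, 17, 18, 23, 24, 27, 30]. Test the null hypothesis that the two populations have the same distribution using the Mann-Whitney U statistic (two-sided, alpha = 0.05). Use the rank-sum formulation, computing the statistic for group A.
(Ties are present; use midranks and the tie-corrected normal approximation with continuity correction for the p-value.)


Step 1: Combine and sort all 13 observations; assign midranks.
sorted (value, group): (6,X), (12,Y), (14,X), (16,X), (17,Y), (18,X), (18,Y), (21,X), (23,Y), (24,Y), (27,Y), (30,X), (30,Y)
ranks: 6->1, 12->2, 14->3, 16->4, 17->5, 18->6.5, 18->6.5, 21->8, 23->9, 24->10, 27->11, 30->12.5, 30->12.5
Step 2: Rank sum for X: R1 = 1 + 3 + 4 + 6.5 + 8 + 12.5 = 35.
Step 3: U_X = R1 - n1(n1+1)/2 = 35 - 6*7/2 = 35 - 21 = 14.
       U_Y = n1*n2 - U_X = 42 - 14 = 28.
Step 4: Ties are present, so use the tie-corrected normal approximation (with continuity correction) for the p-value.
Step 5: p-value = 0.351785; compare to alpha = 0.05. fail to reject H0.

U_X = 14, p = 0.351785, fail to reject H0 at alpha = 0.05.


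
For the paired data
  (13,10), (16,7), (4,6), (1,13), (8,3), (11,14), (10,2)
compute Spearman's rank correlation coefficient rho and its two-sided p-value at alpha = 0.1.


Step 1: Rank x and y separately (midranks; no ties here).
rank(x): 13->6, 16->7, 4->2, 1->1, 8->3, 11->5, 10->4
rank(y): 10->5, 7->4, 6->3, 13->6, 3->2, 14->7, 2->1
Step 2: d_i = R_x(i) - R_y(i); compute d_i^2.
  (6-5)^2=1, (7-4)^2=9, (2-3)^2=1, (1-6)^2=25, (3-2)^2=1, (5-7)^2=4, (4-1)^2=9
sum(d^2) = 50.
Step 3: rho = 1 - 6*50 / (7*(7^2 - 1)) = 1 - 300/336 = 0.107143.
Step 4: Under H0, t = rho * sqrt((n-2)/(1-rho^2)) = 0.2410 ~ t(5).
Step 5: Two-sided p-value from the t-distribution with 5 df = 0.819151.
Step 6: alpha = 0.1. fail to reject H0.

rho = 0.1071, p = 0.819151, fail to reject H0 at alpha = 0.1.


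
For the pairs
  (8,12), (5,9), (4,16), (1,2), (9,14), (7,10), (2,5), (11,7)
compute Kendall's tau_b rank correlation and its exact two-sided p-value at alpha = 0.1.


Step 1: Enumerate the 28 unordered pairs (i,j) with i<j and classify each by sign(x_j-x_i) * sign(y_j-y_i).
  (1,2):dx=-3,dy=-3->C; (1,3):dx=-4,dy=+4->D; (1,4):dx=-7,dy=-10->C; (1,5):dx=+1,dy=+2->C
  (1,6):dx=-1,dy=-2->C; (1,7):dx=-6,dy=-7->C; (1,8):dx=+3,dy=-5->D; (2,3):dx=-1,dy=+7->D
  (2,4):dx=-4,dy=-7->C; (2,5):dx=+4,dy=+5->C; (2,6):dx=+2,dy=+1->C; (2,7):dx=-3,dy=-4->C
  (2,8):dx=+6,dy=-2->D; (3,4):dx=-3,dy=-14->C; (3,5):dx=+5,dy=-2->D; (3,6):dx=+3,dy=-6->D
  (3,7):dx=-2,dy=-11->C; (3,8):dx=+7,dy=-9->D; (4,5):dx=+8,dy=+12->C; (4,6):dx=+6,dy=+8->C
  (4,7):dx=+1,dy=+3->C; (4,8):dx=+10,dy=+5->C; (5,6):dx=-2,dy=-4->C; (5,7):dx=-7,dy=-9->C
  (5,8):dx=+2,dy=-7->D; (6,7):dx=-5,dy=-5->C; (6,8):dx=+4,dy=-3->D; (7,8):dx=+9,dy=+2->C
Step 2: C = 19, D = 9, total pairs = 28.
Step 3: tau = (C - D)/(n(n-1)/2) = (19 - 9)/28 = 0.357143.
Step 4: Exact two-sided p-value (enumerate n! = 40320 permutations of y under H0): p = 0.275099.
Step 5: alpha = 0.1. fail to reject H0.

tau_b = 0.3571 (C=19, D=9), p = 0.275099, fail to reject H0.


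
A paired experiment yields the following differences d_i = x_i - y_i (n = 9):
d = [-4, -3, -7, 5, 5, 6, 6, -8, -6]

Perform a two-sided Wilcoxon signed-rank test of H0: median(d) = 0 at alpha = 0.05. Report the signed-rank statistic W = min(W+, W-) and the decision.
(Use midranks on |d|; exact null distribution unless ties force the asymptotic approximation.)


Step 1: Drop any zero differences (none here) and take |d_i|.
|d| = [4, 3, 7, 5, 5, 6, 6, 8, 6]
Step 2: Midrank |d_i| (ties get averaged ranks).
ranks: |4|->2, |3|->1, |7|->8, |5|->3.5, |5|->3.5, |6|->6, |6|->6, |8|->9, |6|->6
Step 3: Attach original signs; sum ranks with positive sign and with negative sign.
W+ = 3.5 + 3.5 + 6 + 6 = 19
W- = 2 + 1 + 8 + 9 + 6 = 26
(Check: W+ + W- = 45 should equal n(n+1)/2 = 45.)
Step 4: Test statistic W = min(W+, W-) = 19.
Step 5: Ties in |d|, so use the tie-corrected normal approximation.
        E[W] = n(n+1)/4 = 9*10/4 = 22.5.
        Tie groups: |d|=5 (t=2), |d|=6 (t=3); sum(t^3 - t) = 30.
        Var[W] = n(n+1)(2n+1)/24 - sum(t^3-t)/48 = 1710/24 - 30/48 = 70.625.
        z = (W - E[W]) / sqrt(Var[W]) = (19 - 22.5) / 8.4039 = -0.4165.
        Two-sided p = 2*Phi(z) = 0.677063.
Step 6: alpha = 0.05. fail to reject H0.

W+ = 19, W- = 26, W = min = 19, p = 0.677063, fail to reject H0.


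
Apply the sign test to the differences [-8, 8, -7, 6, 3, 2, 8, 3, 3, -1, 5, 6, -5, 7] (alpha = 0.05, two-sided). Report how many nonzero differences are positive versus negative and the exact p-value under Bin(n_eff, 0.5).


Step 1: Discard zero differences. Original n = 14; n_eff = number of nonzero differences = 14.
Nonzero differences (with sign): -8, +8, -7, +6, +3, +2, +8, +3, +3, -1, +5, +6, -5, +7
Step 2: Count signs: positive = 10, negative = 4.
Step 3: Under H0: P(positive) = 0.5, so the number of positives S ~ Bin(14, 0.5).
Step 4: Two-sided exact p-value = sum of Bin(14,0.5) probabilities at or below the observed probability = 0.179565.
Step 5: alpha = 0.05. fail to reject H0.

n_eff = 14, pos = 10, neg = 4, p = 0.179565, fail to reject H0.


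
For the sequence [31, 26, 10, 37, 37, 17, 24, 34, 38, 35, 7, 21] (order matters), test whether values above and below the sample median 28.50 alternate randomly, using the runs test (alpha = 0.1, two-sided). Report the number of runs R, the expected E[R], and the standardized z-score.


Step 1: Compute median = 28.50; label A = above, B = below.
Labels in order: ABBAABBAAABB  (n_A = 6, n_B = 6)
Step 2: Count runs R = 6.
Step 3: Under H0 (random ordering), E[R] = 2*n_A*n_B/(n_A+n_B) + 1 = 2*6*6/12 + 1 = 7.0000.
        Var[R] = 2*n_A*n_B*(2*n_A*n_B - n_A - n_B) / ((n_A+n_B)^2 * (n_A+n_B-1)) = 4320/1584 = 2.7273.
        SD[R] = 1.6514.
Step 4: Continuity-corrected z = (R + 0.5 - E[R]) / SD[R] = (6 + 0.5 - 7.0000) / 1.6514 = -0.3028.
Step 5: Two-sided p-value via normal approximation = 2*(1 - Phi(|z|)) = 0.762069.
Step 6: alpha = 0.1. fail to reject H0.

R = 6, z = -0.3028, p = 0.762069, fail to reject H0.


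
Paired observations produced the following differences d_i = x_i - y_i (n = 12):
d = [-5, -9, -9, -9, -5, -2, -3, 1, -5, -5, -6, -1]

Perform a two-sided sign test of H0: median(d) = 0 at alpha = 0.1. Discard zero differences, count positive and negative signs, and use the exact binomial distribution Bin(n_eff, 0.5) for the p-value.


Step 1: Discard zero differences. Original n = 12; n_eff = number of nonzero differences = 12.
Nonzero differences (with sign): -5, -9, -9, -9, -5, -2, -3, +1, -5, -5, -6, -1
Step 2: Count signs: positive = 1, negative = 11.
Step 3: Under H0: P(positive) = 0.5, so the number of positives S ~ Bin(12, 0.5).
Step 4: Two-sided exact p-value = sum of Bin(12,0.5) probabilities at or below the observed probability = 0.006348.
Step 5: alpha = 0.1. reject H0.

n_eff = 12, pos = 1, neg = 11, p = 0.006348, reject H0.


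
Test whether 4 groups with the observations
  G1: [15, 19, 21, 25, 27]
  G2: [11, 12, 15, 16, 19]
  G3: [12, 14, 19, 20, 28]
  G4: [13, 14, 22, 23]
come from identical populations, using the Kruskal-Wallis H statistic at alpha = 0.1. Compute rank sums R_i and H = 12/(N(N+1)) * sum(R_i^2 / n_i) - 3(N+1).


Step 1: Combine all N = 19 observations and assign midranks.
sorted (value, group, rank): (11,G2,1), (12,G2,2.5), (12,G3,2.5), (13,G4,4), (14,G3,5.5), (14,G4,5.5), (15,G1,7.5), (15,G2,7.5), (16,G2,9), (19,G1,11), (19,G2,11), (19,G3,11), (20,G3,13), (21,G1,14), (22,G4,15), (23,G4,16), (25,G1,17), (27,G1,18), (28,G3,19)
Step 2: Sum ranks within each group.
R_1 = 67.5 (n_1 = 5)
R_2 = 31 (n_2 = 5)
R_3 = 51 (n_3 = 5)
R_4 = 40.5 (n_4 = 4)
Step 3: H = 12/(N(N+1)) * sum(R_i^2/n_i) - 3(N+1)
     = 12/(19*20) * (67.5^2/5 + 31^2/5 + 51^2/5 + 40.5^2/4) - 3*20
     = 0.031579 * 2033.71 - 60
     = 4.222500.
Step 4: Ties present; correction factor C = 1 - 42/(19^3 - 19) = 0.993860. Corrected H = 4.222500 / 0.993860 = 4.248588.
Step 5: Under H0, H ~ chi^2(3); p-value = 0.235842.
Step 6: alpha = 0.1. fail to reject H0.

H = 4.2486, df = 3, p = 0.235842, fail to reject H0.


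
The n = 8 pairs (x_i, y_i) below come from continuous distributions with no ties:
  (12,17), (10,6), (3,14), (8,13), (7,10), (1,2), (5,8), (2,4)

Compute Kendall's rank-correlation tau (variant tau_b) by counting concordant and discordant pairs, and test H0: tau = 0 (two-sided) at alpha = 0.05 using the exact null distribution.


Step 1: Enumerate the 28 unordered pairs (i,j) with i<j and classify each by sign(x_j-x_i) * sign(y_j-y_i).
  (1,2):dx=-2,dy=-11->C; (1,3):dx=-9,dy=-3->C; (1,4):dx=-4,dy=-4->C; (1,5):dx=-5,dy=-7->C
  (1,6):dx=-11,dy=-15->C; (1,7):dx=-7,dy=-9->C; (1,8):dx=-10,dy=-13->C; (2,3):dx=-7,dy=+8->D
  (2,4):dx=-2,dy=+7->D; (2,5):dx=-3,dy=+4->D; (2,6):dx=-9,dy=-4->C; (2,7):dx=-5,dy=+2->D
  (2,8):dx=-8,dy=-2->C; (3,4):dx=+5,dy=-1->D; (3,5):dx=+4,dy=-4->D; (3,6):dx=-2,dy=-12->C
  (3,7):dx=+2,dy=-6->D; (3,8):dx=-1,dy=-10->C; (4,5):dx=-1,dy=-3->C; (4,6):dx=-7,dy=-11->C
  (4,7):dx=-3,dy=-5->C; (4,8):dx=-6,dy=-9->C; (5,6):dx=-6,dy=-8->C; (5,7):dx=-2,dy=-2->C
  (5,8):dx=-5,dy=-6->C; (6,7):dx=+4,dy=+6->C; (6,8):dx=+1,dy=+2->C; (7,8):dx=-3,dy=-4->C
Step 2: C = 21, D = 7, total pairs = 28.
Step 3: tau = (C - D)/(n(n-1)/2) = (21 - 7)/28 = 0.500000.
Step 4: Exact two-sided p-value (enumerate n! = 40320 permutations of y under H0): p = 0.108681.
Step 5: alpha = 0.05. fail to reject H0.

tau_b = 0.5000 (C=21, D=7), p = 0.108681, fail to reject H0.


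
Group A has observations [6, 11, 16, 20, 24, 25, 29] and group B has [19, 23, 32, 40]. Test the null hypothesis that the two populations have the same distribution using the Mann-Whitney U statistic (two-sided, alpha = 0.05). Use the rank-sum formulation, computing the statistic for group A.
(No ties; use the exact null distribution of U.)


Step 1: Combine and sort all 11 observations; assign midranks.
sorted (value, group): (6,X), (11,X), (16,X), (19,Y), (20,X), (23,Y), (24,X), (25,X), (29,X), (32,Y), (40,Y)
ranks: 6->1, 11->2, 16->3, 19->4, 20->5, 23->6, 24->7, 25->8, 29->9, 32->10, 40->11
Step 2: Rank sum for X: R1 = 1 + 2 + 3 + 5 + 7 + 8 + 9 = 35.
Step 3: U_X = R1 - n1(n1+1)/2 = 35 - 7*8/2 = 35 - 28 = 7.
       U_Y = n1*n2 - U_X = 28 - 7 = 21.
Step 4: No ties, so the exact null distribution of U (based on enumerating the C(11,7) = 330 equally likely rank assignments) gives the two-sided p-value.
Step 5: p-value = 0.230303; compare to alpha = 0.05. fail to reject H0.

U_X = 7, p = 0.230303, fail to reject H0 at alpha = 0.05.


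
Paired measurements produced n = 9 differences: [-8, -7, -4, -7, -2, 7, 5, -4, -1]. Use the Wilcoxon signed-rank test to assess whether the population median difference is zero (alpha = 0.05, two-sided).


Step 1: Drop any zero differences (none here) and take |d_i|.
|d| = [8, 7, 4, 7, 2, 7, 5, 4, 1]
Step 2: Midrank |d_i| (ties get averaged ranks).
ranks: |8|->9, |7|->7, |4|->3.5, |7|->7, |2|->2, |7|->7, |5|->5, |4|->3.5, |1|->1
Step 3: Attach original signs; sum ranks with positive sign and with negative sign.
W+ = 7 + 5 = 12
W- = 9 + 7 + 3.5 + 7 + 2 + 3.5 + 1 = 33
(Check: W+ + W- = 45 should equal n(n+1)/2 = 45.)
Step 4: Test statistic W = min(W+, W-) = 12.
Step 5: Ties in |d|, so use the tie-corrected normal approximation.
        E[W] = n(n+1)/4 = 9*10/4 = 22.5.
        Tie groups: |d|=4 (t=2), |d|=7 (t=3); sum(t^3 - t) = 30.
        Var[W] = n(n+1)(2n+1)/24 - sum(t^3-t)/48 = 1710/24 - 30/48 = 70.625.
        z = (W - E[W]) / sqrt(Var[W]) = (12 - 22.5) / 8.4039 = -1.2494.
        Two-sided p = 2*Phi(z) = 0.211510.
Step 6: alpha = 0.05. fail to reject H0.

W+ = 12, W- = 33, W = min = 12, p = 0.211510, fail to reject H0.


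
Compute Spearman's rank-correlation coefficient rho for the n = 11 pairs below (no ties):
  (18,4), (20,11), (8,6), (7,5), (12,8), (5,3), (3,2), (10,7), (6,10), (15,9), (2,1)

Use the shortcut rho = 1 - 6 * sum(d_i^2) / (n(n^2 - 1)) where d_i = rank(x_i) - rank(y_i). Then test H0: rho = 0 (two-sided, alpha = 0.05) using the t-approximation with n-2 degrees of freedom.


Step 1: Rank x and y separately (midranks; no ties here).
rank(x): 18->10, 20->11, 8->6, 7->5, 12->8, 5->3, 3->2, 10->7, 6->4, 15->9, 2->1
rank(y): 4->4, 11->11, 6->6, 5->5, 8->8, 3->3, 2->2, 7->7, 10->10, 9->9, 1->1
Step 2: d_i = R_x(i) - R_y(i); compute d_i^2.
  (10-4)^2=36, (11-11)^2=0, (6-6)^2=0, (5-5)^2=0, (8-8)^2=0, (3-3)^2=0, (2-2)^2=0, (7-7)^2=0, (4-10)^2=36, (9-9)^2=0, (1-1)^2=0
sum(d^2) = 72.
Step 3: rho = 1 - 6*72 / (11*(11^2 - 1)) = 1 - 432/1320 = 0.672727.
Step 4: Under H0, t = rho * sqrt((n-2)/(1-rho^2)) = 2.7277 ~ t(9).
Step 5: Two-sided p-value from the t-distribution with 9 df = 0.023313.
Step 6: alpha = 0.05. reject H0.

rho = 0.6727, p = 0.023313, reject H0 at alpha = 0.05.


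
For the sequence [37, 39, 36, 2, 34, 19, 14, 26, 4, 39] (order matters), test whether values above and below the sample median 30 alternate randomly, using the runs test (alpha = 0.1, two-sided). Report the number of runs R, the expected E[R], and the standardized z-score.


Step 1: Compute median = 30; label A = above, B = below.
Labels in order: AAABABBBBA  (n_A = 5, n_B = 5)
Step 2: Count runs R = 5.
Step 3: Under H0 (random ordering), E[R] = 2*n_A*n_B/(n_A+n_B) + 1 = 2*5*5/10 + 1 = 6.0000.
        Var[R] = 2*n_A*n_B*(2*n_A*n_B - n_A - n_B) / ((n_A+n_B)^2 * (n_A+n_B-1)) = 2000/900 = 2.2222.
        SD[R] = 1.4907.
Step 4: Continuity-corrected z = (R + 0.5 - E[R]) / SD[R] = (5 + 0.5 - 6.0000) / 1.4907 = -0.3354.
Step 5: Two-sided p-value via normal approximation = 2*(1 - Phi(|z|)) = 0.737316.
Step 6: alpha = 0.1. fail to reject H0.

R = 5, z = -0.3354, p = 0.737316, fail to reject H0.


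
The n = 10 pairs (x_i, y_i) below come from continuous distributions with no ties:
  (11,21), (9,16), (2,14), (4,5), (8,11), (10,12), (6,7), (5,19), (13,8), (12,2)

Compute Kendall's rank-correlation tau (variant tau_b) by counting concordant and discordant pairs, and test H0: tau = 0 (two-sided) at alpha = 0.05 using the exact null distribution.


Step 1: Enumerate the 45 unordered pairs (i,j) with i<j and classify each by sign(x_j-x_i) * sign(y_j-y_i).
  (1,2):dx=-2,dy=-5->C; (1,3):dx=-9,dy=-7->C; (1,4):dx=-7,dy=-16->C; (1,5):dx=-3,dy=-10->C
  (1,6):dx=-1,dy=-9->C; (1,7):dx=-5,dy=-14->C; (1,8):dx=-6,dy=-2->C; (1,9):dx=+2,dy=-13->D
  (1,10):dx=+1,dy=-19->D; (2,3):dx=-7,dy=-2->C; (2,4):dx=-5,dy=-11->C; (2,5):dx=-1,dy=-5->C
  (2,6):dx=+1,dy=-4->D; (2,7):dx=-3,dy=-9->C; (2,8):dx=-4,dy=+3->D; (2,9):dx=+4,dy=-8->D
  (2,10):dx=+3,dy=-14->D; (3,4):dx=+2,dy=-9->D; (3,5):dx=+6,dy=-3->D; (3,6):dx=+8,dy=-2->D
  (3,7):dx=+4,dy=-7->D; (3,8):dx=+3,dy=+5->C; (3,9):dx=+11,dy=-6->D; (3,10):dx=+10,dy=-12->D
  (4,5):dx=+4,dy=+6->C; (4,6):dx=+6,dy=+7->C; (4,7):dx=+2,dy=+2->C; (4,8):dx=+1,dy=+14->C
  (4,9):dx=+9,dy=+3->C; (4,10):dx=+8,dy=-3->D; (5,6):dx=+2,dy=+1->C; (5,7):dx=-2,dy=-4->C
  (5,8):dx=-3,dy=+8->D; (5,9):dx=+5,dy=-3->D; (5,10):dx=+4,dy=-9->D; (6,7):dx=-4,dy=-5->C
  (6,8):dx=-5,dy=+7->D; (6,9):dx=+3,dy=-4->D; (6,10):dx=+2,dy=-10->D; (7,8):dx=-1,dy=+12->D
  (7,9):dx=+7,dy=+1->C; (7,10):dx=+6,dy=-5->D; (8,9):dx=+8,dy=-11->D; (8,10):dx=+7,dy=-17->D
  (9,10):dx=-1,dy=-6->C
Step 2: C = 22, D = 23, total pairs = 45.
Step 3: tau = (C - D)/(n(n-1)/2) = (22 - 23)/45 = -0.022222.
Step 4: Exact two-sided p-value (enumerate n! = 3628800 permutations of y under H0): p = 1.000000.
Step 5: alpha = 0.05. fail to reject H0.

tau_b = -0.0222 (C=22, D=23), p = 1.000000, fail to reject H0.


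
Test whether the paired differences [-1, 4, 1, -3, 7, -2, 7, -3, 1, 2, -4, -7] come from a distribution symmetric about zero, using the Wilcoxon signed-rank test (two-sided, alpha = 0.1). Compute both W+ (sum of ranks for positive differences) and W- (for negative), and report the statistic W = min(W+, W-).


Step 1: Drop any zero differences (none here) and take |d_i|.
|d| = [1, 4, 1, 3, 7, 2, 7, 3, 1, 2, 4, 7]
Step 2: Midrank |d_i| (ties get averaged ranks).
ranks: |1|->2, |4|->8.5, |1|->2, |3|->6.5, |7|->11, |2|->4.5, |7|->11, |3|->6.5, |1|->2, |2|->4.5, |4|->8.5, |7|->11
Step 3: Attach original signs; sum ranks with positive sign and with negative sign.
W+ = 8.5 + 2 + 11 + 11 + 2 + 4.5 = 39
W- = 2 + 6.5 + 4.5 + 6.5 + 8.5 + 11 = 39
(Check: W+ + W- = 78 should equal n(n+1)/2 = 78.)
Step 4: Test statistic W = min(W+, W-) = 39.
Step 5: Ties in |d|, so use the tie-corrected normal approximation.
        E[W] = n(n+1)/4 = 12*13/4 = 39.
        Tie groups: |d|=1 (t=3), |d|=2 (t=2), |d|=3 (t=2), |d|=4 (t=2), |d|=7 (t=3); sum(t^3 - t) = 66.
        Var[W] = n(n+1)(2n+1)/24 - sum(t^3-t)/48 = 3900/24 - 66/48 = 161.125.
        z = (W - E[W]) / sqrt(Var[W]) = (39 - 39) / 12.6935 = 0.0000.
        Two-sided p = 2*Phi(z) = 1.000000.
Step 6: alpha = 0.1. fail to reject H0.

W+ = 39, W- = 39, W = min = 39, p = 1.000000, fail to reject H0.


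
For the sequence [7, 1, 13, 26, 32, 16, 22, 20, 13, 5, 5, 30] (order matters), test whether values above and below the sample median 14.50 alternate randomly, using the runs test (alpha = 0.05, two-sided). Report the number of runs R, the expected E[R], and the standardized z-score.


Step 1: Compute median = 14.50; label A = above, B = below.
Labels in order: BBBAAAAABBBA  (n_A = 6, n_B = 6)
Step 2: Count runs R = 4.
Step 3: Under H0 (random ordering), E[R] = 2*n_A*n_B/(n_A+n_B) + 1 = 2*6*6/12 + 1 = 7.0000.
        Var[R] = 2*n_A*n_B*(2*n_A*n_B - n_A - n_B) / ((n_A+n_B)^2 * (n_A+n_B-1)) = 4320/1584 = 2.7273.
        SD[R] = 1.6514.
Step 4: Continuity-corrected z = (R + 0.5 - E[R]) / SD[R] = (4 + 0.5 - 7.0000) / 1.6514 = -1.5138.
Step 5: Two-sided p-value via normal approximation = 2*(1 - Phi(|z|)) = 0.130070.
Step 6: alpha = 0.05. fail to reject H0.

R = 4, z = -1.5138, p = 0.130070, fail to reject H0.


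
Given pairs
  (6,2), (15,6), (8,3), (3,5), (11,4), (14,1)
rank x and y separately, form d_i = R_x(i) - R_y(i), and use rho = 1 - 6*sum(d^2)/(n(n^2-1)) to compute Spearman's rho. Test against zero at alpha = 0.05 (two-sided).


Step 1: Rank x and y separately (midranks; no ties here).
rank(x): 6->2, 15->6, 8->3, 3->1, 11->4, 14->5
rank(y): 2->2, 6->6, 3->3, 5->5, 4->4, 1->1
Step 2: d_i = R_x(i) - R_y(i); compute d_i^2.
  (2-2)^2=0, (6-6)^2=0, (3-3)^2=0, (1-5)^2=16, (4-4)^2=0, (5-1)^2=16
sum(d^2) = 32.
Step 3: rho = 1 - 6*32 / (6*(6^2 - 1)) = 1 - 192/210 = 0.085714.
Step 4: Under H0, t = rho * sqrt((n-2)/(1-rho^2)) = 0.1721 ~ t(4).
Step 5: Two-sided p-value from the t-distribution with 4 df = 0.871743.
Step 6: alpha = 0.05. fail to reject H0.

rho = 0.0857, p = 0.871743, fail to reject H0 at alpha = 0.05.


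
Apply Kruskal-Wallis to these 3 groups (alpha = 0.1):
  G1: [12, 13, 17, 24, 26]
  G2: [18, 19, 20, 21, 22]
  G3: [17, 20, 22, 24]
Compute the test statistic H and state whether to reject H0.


Step 1: Combine all N = 14 observations and assign midranks.
sorted (value, group, rank): (12,G1,1), (13,G1,2), (17,G1,3.5), (17,G3,3.5), (18,G2,5), (19,G2,6), (20,G2,7.5), (20,G3,7.5), (21,G2,9), (22,G2,10.5), (22,G3,10.5), (24,G1,12.5), (24,G3,12.5), (26,G1,14)
Step 2: Sum ranks within each group.
R_1 = 33 (n_1 = 5)
R_2 = 38 (n_2 = 5)
R_3 = 34 (n_3 = 4)
Step 3: H = 12/(N(N+1)) * sum(R_i^2/n_i) - 3(N+1)
     = 12/(14*15) * (33^2/5 + 38^2/5 + 34^2/4) - 3*15
     = 0.057143 * 795.6 - 45
     = 0.462857.
Step 4: Ties present; correction factor C = 1 - 24/(14^3 - 14) = 0.991209. Corrected H = 0.462857 / 0.991209 = 0.466962.
Step 5: Under H0, H ~ chi^2(2); p-value = 0.791773.
Step 6: alpha = 0.1. fail to reject H0.

H = 0.4670, df = 2, p = 0.791773, fail to reject H0.


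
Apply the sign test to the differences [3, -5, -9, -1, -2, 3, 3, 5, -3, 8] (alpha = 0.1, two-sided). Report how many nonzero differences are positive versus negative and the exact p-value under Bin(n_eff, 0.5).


Step 1: Discard zero differences. Original n = 10; n_eff = number of nonzero differences = 10.
Nonzero differences (with sign): +3, -5, -9, -1, -2, +3, +3, +5, -3, +8
Step 2: Count signs: positive = 5, negative = 5.
Step 3: Under H0: P(positive) = 0.5, so the number of positives S ~ Bin(10, 0.5).
Step 4: Two-sided exact p-value = sum of Bin(10,0.5) probabilities at or below the observed probability = 1.000000.
Step 5: alpha = 0.1. fail to reject H0.

n_eff = 10, pos = 5, neg = 5, p = 1.000000, fail to reject H0.


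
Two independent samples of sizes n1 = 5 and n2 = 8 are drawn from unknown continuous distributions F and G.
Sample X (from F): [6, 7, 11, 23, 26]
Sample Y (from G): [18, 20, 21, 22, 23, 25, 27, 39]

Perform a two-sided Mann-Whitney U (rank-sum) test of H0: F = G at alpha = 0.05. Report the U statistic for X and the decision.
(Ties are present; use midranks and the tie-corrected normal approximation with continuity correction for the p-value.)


Step 1: Combine and sort all 13 observations; assign midranks.
sorted (value, group): (6,X), (7,X), (11,X), (18,Y), (20,Y), (21,Y), (22,Y), (23,X), (23,Y), (25,Y), (26,X), (27,Y), (39,Y)
ranks: 6->1, 7->2, 11->3, 18->4, 20->5, 21->6, 22->7, 23->8.5, 23->8.5, 25->10, 26->11, 27->12, 39->13
Step 2: Rank sum for X: R1 = 1 + 2 + 3 + 8.5 + 11 = 25.5.
Step 3: U_X = R1 - n1(n1+1)/2 = 25.5 - 5*6/2 = 25.5 - 15 = 10.5.
       U_Y = n1*n2 - U_X = 40 - 10.5 = 29.5.
Step 4: Ties are present, so use the tie-corrected normal approximation (with continuity correction) for the p-value.
Step 5: p-value = 0.187076; compare to alpha = 0.05. fail to reject H0.

U_X = 10.5, p = 0.187076, fail to reject H0 at alpha = 0.05.


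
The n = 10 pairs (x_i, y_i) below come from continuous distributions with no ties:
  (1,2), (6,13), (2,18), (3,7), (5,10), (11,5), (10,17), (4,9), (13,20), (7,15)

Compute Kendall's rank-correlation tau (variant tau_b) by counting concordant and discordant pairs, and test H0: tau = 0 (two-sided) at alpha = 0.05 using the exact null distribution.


Step 1: Enumerate the 45 unordered pairs (i,j) with i<j and classify each by sign(x_j-x_i) * sign(y_j-y_i).
  (1,2):dx=+5,dy=+11->C; (1,3):dx=+1,dy=+16->C; (1,4):dx=+2,dy=+5->C; (1,5):dx=+4,dy=+8->C
  (1,6):dx=+10,dy=+3->C; (1,7):dx=+9,dy=+15->C; (1,8):dx=+3,dy=+7->C; (1,9):dx=+12,dy=+18->C
  (1,10):dx=+6,dy=+13->C; (2,3):dx=-4,dy=+5->D; (2,4):dx=-3,dy=-6->C; (2,5):dx=-1,dy=-3->C
  (2,6):dx=+5,dy=-8->D; (2,7):dx=+4,dy=+4->C; (2,8):dx=-2,dy=-4->C; (2,9):dx=+7,dy=+7->C
  (2,10):dx=+1,dy=+2->C; (3,4):dx=+1,dy=-11->D; (3,5):dx=+3,dy=-8->D; (3,6):dx=+9,dy=-13->D
  (3,7):dx=+8,dy=-1->D; (3,8):dx=+2,dy=-9->D; (3,9):dx=+11,dy=+2->C; (3,10):dx=+5,dy=-3->D
  (4,5):dx=+2,dy=+3->C; (4,6):dx=+8,dy=-2->D; (4,7):dx=+7,dy=+10->C; (4,8):dx=+1,dy=+2->C
  (4,9):dx=+10,dy=+13->C; (4,10):dx=+4,dy=+8->C; (5,6):dx=+6,dy=-5->D; (5,7):dx=+5,dy=+7->C
  (5,8):dx=-1,dy=-1->C; (5,9):dx=+8,dy=+10->C; (5,10):dx=+2,dy=+5->C; (6,7):dx=-1,dy=+12->D
  (6,8):dx=-7,dy=+4->D; (6,9):dx=+2,dy=+15->C; (6,10):dx=-4,dy=+10->D; (7,8):dx=-6,dy=-8->C
  (7,9):dx=+3,dy=+3->C; (7,10):dx=-3,dy=-2->C; (8,9):dx=+9,dy=+11->C; (8,10):dx=+3,dy=+6->C
  (9,10):dx=-6,dy=-5->C
Step 2: C = 32, D = 13, total pairs = 45.
Step 3: tau = (C - D)/(n(n-1)/2) = (32 - 13)/45 = 0.422222.
Step 4: Exact two-sided p-value (enumerate n! = 3628800 permutations of y under H0): p = 0.108313.
Step 5: alpha = 0.05. fail to reject H0.

tau_b = 0.4222 (C=32, D=13), p = 0.108313, fail to reject H0.


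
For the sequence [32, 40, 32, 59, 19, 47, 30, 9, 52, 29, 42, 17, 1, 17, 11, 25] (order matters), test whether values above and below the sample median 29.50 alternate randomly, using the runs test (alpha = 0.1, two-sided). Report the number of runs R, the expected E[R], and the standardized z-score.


Step 1: Compute median = 29.50; label A = above, B = below.
Labels in order: AAAABAABABABBBBB  (n_A = 8, n_B = 8)
Step 2: Count runs R = 8.
Step 3: Under H0 (random ordering), E[R] = 2*n_A*n_B/(n_A+n_B) + 1 = 2*8*8/16 + 1 = 9.0000.
        Var[R] = 2*n_A*n_B*(2*n_A*n_B - n_A - n_B) / ((n_A+n_B)^2 * (n_A+n_B-1)) = 14336/3840 = 3.7333.
        SD[R] = 1.9322.
Step 4: Continuity-corrected z = (R + 0.5 - E[R]) / SD[R] = (8 + 0.5 - 9.0000) / 1.9322 = -0.2588.
Step 5: Two-sided p-value via normal approximation = 2*(1 - Phi(|z|)) = 0.795809.
Step 6: alpha = 0.1. fail to reject H0.

R = 8, z = -0.2588, p = 0.795809, fail to reject H0.


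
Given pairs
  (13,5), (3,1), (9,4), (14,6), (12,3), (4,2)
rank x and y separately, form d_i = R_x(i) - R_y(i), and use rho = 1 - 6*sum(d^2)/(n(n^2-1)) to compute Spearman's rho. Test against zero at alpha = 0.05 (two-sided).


Step 1: Rank x and y separately (midranks; no ties here).
rank(x): 13->5, 3->1, 9->3, 14->6, 12->4, 4->2
rank(y): 5->5, 1->1, 4->4, 6->6, 3->3, 2->2
Step 2: d_i = R_x(i) - R_y(i); compute d_i^2.
  (5-5)^2=0, (1-1)^2=0, (3-4)^2=1, (6-6)^2=0, (4-3)^2=1, (2-2)^2=0
sum(d^2) = 2.
Step 3: rho = 1 - 6*2 / (6*(6^2 - 1)) = 1 - 12/210 = 0.942857.
Step 4: Under H0, t = rho * sqrt((n-2)/(1-rho^2)) = 5.6595 ~ t(4).
Step 5: Two-sided p-value from the t-distribution with 4 df = 0.004805.
Step 6: alpha = 0.05. reject H0.

rho = 0.9429, p = 0.004805, reject H0 at alpha = 0.05.


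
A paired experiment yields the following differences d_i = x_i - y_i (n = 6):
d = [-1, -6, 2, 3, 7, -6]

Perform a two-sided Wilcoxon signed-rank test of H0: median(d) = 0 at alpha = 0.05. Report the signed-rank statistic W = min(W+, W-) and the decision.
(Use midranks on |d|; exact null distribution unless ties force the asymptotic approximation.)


Step 1: Drop any zero differences (none here) and take |d_i|.
|d| = [1, 6, 2, 3, 7, 6]
Step 2: Midrank |d_i| (ties get averaged ranks).
ranks: |1|->1, |6|->4.5, |2|->2, |3|->3, |7|->6, |6|->4.5
Step 3: Attach original signs; sum ranks with positive sign and with negative sign.
W+ = 2 + 3 + 6 = 11
W- = 1 + 4.5 + 4.5 = 10
(Check: W+ + W- = 21 should equal n(n+1)/2 = 21.)
Step 4: Test statistic W = min(W+, W-) = 10.
Step 5: Ties in |d|, so use the tie-corrected normal approximation.
        E[W] = n(n+1)/4 = 6*7/4 = 10.5.
        Tie groups: |d|=6 (t=2); sum(t^3 - t) = 6.
        Var[W] = n(n+1)(2n+1)/24 - sum(t^3-t)/48 = 546/24 - 6/48 = 22.625.
        z = (W - E[W]) / sqrt(Var[W]) = (10 - 10.5) / 4.7566 = -0.1051.
        Two-sided p = 2*Phi(z) = 0.916282.
Step 6: alpha = 0.05. fail to reject H0.

W+ = 11, W- = 10, W = min = 10, p = 0.916282, fail to reject H0.


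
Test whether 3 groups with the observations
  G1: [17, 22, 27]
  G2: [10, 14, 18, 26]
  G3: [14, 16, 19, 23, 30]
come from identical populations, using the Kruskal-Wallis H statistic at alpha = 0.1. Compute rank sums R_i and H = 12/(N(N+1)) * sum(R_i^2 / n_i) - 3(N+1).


Step 1: Combine all N = 12 observations and assign midranks.
sorted (value, group, rank): (10,G2,1), (14,G2,2.5), (14,G3,2.5), (16,G3,4), (17,G1,5), (18,G2,6), (19,G3,7), (22,G1,8), (23,G3,9), (26,G2,10), (27,G1,11), (30,G3,12)
Step 2: Sum ranks within each group.
R_1 = 24 (n_1 = 3)
R_2 = 19.5 (n_2 = 4)
R_3 = 34.5 (n_3 = 5)
Step 3: H = 12/(N(N+1)) * sum(R_i^2/n_i) - 3(N+1)
     = 12/(12*13) * (24^2/3 + 19.5^2/4 + 34.5^2/5) - 3*13
     = 0.076923 * 525.112 - 39
     = 1.393269.
Step 4: Ties present; correction factor C = 1 - 6/(12^3 - 12) = 0.996503. Corrected H = 1.393269 / 0.996503 = 1.398158.
Step 5: Under H0, H ~ chi^2(2); p-value = 0.497043.
Step 6: alpha = 0.1. fail to reject H0.

H = 1.3982, df = 2, p = 0.497043, fail to reject H0.


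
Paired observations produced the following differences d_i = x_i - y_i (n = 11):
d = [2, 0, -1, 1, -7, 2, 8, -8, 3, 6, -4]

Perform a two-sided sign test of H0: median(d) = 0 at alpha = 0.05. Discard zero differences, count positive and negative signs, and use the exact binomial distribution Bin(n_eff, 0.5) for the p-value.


Step 1: Discard zero differences. Original n = 11; n_eff = number of nonzero differences = 10.
Nonzero differences (with sign): +2, -1, +1, -7, +2, +8, -8, +3, +6, -4
Step 2: Count signs: positive = 6, negative = 4.
Step 3: Under H0: P(positive) = 0.5, so the number of positives S ~ Bin(10, 0.5).
Step 4: Two-sided exact p-value = sum of Bin(10,0.5) probabilities at or below the observed probability = 0.753906.
Step 5: alpha = 0.05. fail to reject H0.

n_eff = 10, pos = 6, neg = 4, p = 0.753906, fail to reject H0.


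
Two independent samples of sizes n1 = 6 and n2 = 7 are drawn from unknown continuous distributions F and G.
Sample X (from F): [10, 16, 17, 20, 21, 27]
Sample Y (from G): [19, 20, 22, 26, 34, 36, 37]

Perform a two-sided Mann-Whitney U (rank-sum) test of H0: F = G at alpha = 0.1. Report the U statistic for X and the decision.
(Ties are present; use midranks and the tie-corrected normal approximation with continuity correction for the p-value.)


Step 1: Combine and sort all 13 observations; assign midranks.
sorted (value, group): (10,X), (16,X), (17,X), (19,Y), (20,X), (20,Y), (21,X), (22,Y), (26,Y), (27,X), (34,Y), (36,Y), (37,Y)
ranks: 10->1, 16->2, 17->3, 19->4, 20->5.5, 20->5.5, 21->7, 22->8, 26->9, 27->10, 34->11, 36->12, 37->13
Step 2: Rank sum for X: R1 = 1 + 2 + 3 + 5.5 + 7 + 10 = 28.5.
Step 3: U_X = R1 - n1(n1+1)/2 = 28.5 - 6*7/2 = 28.5 - 21 = 7.5.
       U_Y = n1*n2 - U_X = 42 - 7.5 = 34.5.
Step 4: Ties are present, so use the tie-corrected normal approximation (with continuity correction) for the p-value.
Step 5: p-value = 0.062928; compare to alpha = 0.1. reject H0.

U_X = 7.5, p = 0.062928, reject H0 at alpha = 0.1.


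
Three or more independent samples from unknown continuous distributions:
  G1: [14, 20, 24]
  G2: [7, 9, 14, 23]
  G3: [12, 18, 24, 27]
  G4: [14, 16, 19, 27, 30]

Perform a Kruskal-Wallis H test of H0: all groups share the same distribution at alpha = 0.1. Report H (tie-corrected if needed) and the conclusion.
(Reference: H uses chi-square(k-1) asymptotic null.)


Step 1: Combine all N = 16 observations and assign midranks.
sorted (value, group, rank): (7,G2,1), (9,G2,2), (12,G3,3), (14,G1,5), (14,G2,5), (14,G4,5), (16,G4,7), (18,G3,8), (19,G4,9), (20,G1,10), (23,G2,11), (24,G1,12.5), (24,G3,12.5), (27,G3,14.5), (27,G4,14.5), (30,G4,16)
Step 2: Sum ranks within each group.
R_1 = 27.5 (n_1 = 3)
R_2 = 19 (n_2 = 4)
R_3 = 38 (n_3 = 4)
R_4 = 51.5 (n_4 = 5)
Step 3: H = 12/(N(N+1)) * sum(R_i^2/n_i) - 3(N+1)
     = 12/(16*17) * (27.5^2/3 + 19^2/4 + 38^2/4 + 51.5^2/5) - 3*17
     = 0.044118 * 1233.78 - 51
     = 3.431618.
Step 4: Ties present; correction factor C = 1 - 36/(16^3 - 16) = 0.991176. Corrected H = 3.431618 / 0.991176 = 3.462166.
Step 5: Under H0, H ~ chi^2(3); p-value = 0.325702.
Step 6: alpha = 0.1. fail to reject H0.

H = 3.4622, df = 3, p = 0.325702, fail to reject H0.


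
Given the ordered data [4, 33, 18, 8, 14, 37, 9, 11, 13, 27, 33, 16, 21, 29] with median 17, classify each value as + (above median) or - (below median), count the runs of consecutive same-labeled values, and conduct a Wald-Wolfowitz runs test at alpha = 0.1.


Step 1: Compute median = 17; label A = above, B = below.
Labels in order: BAABBABBBAABAA  (n_A = 7, n_B = 7)
Step 2: Count runs R = 8.
Step 3: Under H0 (random ordering), E[R] = 2*n_A*n_B/(n_A+n_B) + 1 = 2*7*7/14 + 1 = 8.0000.
        Var[R] = 2*n_A*n_B*(2*n_A*n_B - n_A - n_B) / ((n_A+n_B)^2 * (n_A+n_B-1)) = 8232/2548 = 3.2308.
        SD[R] = 1.7974.
Step 4: R = E[R], so z = 0 with no continuity correction.
Step 5: Two-sided p-value via normal approximation = 2*(1 - Phi(|z|)) = 1.000000.
Step 6: alpha = 0.1. fail to reject H0.

R = 8, z = 0.0000, p = 1.000000, fail to reject H0.
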